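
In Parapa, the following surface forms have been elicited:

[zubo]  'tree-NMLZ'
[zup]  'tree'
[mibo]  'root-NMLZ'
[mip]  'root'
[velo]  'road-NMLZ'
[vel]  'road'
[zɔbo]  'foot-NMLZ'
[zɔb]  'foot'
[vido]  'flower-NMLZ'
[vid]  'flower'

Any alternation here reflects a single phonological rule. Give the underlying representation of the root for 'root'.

The stem for 'root' ends in [b] in [mibo] but [p] in [mip].
Compare 'foot', with invariant [b] in [zɔbo] and [zɔb]: an analysis with underlying /b/ and a rule producing [p] in isolation would wrongly predict alternation here too.
Therefore /p/ is basic and [b] is derived by intervocalic voicing (voiceless stops become voiced between vowels).
The underlying form of 'root' is therefore /mip/.

/mip/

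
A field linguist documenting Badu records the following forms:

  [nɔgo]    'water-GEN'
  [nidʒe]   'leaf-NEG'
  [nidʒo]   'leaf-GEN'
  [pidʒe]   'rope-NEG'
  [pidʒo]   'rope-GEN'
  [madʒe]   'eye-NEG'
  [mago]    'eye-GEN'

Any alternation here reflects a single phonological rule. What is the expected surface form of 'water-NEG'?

[nɔdʒe]

In [madʒe] and [mago] the final segment of 'eye' alternates: [dʒ] ~ [g].
If /dʒ/ were underlying and a rule turned it into [g] before the GEN suffix, 'leaf' would also alternate; but it has [dʒ] in both [nidʒe] and [nidʒo].
The alternation reflects palatalization before a front vowel: /g/ becomes palato-alveolar [dʒ] before a front vowel. /g/ is underlying.
The one attested form of 'water', [nɔgo], shows underlying /nɔg/. Applying the same rule before a front vowel gives [nɔdʒe].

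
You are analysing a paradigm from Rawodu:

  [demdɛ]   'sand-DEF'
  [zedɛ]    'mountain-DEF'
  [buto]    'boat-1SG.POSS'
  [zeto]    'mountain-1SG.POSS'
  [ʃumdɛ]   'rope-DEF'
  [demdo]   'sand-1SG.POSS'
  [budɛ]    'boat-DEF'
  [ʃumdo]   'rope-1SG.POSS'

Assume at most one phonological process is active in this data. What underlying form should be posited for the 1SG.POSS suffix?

/-to/

The 1SG.POSS morpheme has two allomorphs, [-do] and [-to].
The DEF suffix, which begins with [d], is invariant after every stem; so [d] is not altered by any rule here.
So the underlying form is /-to/, and voiceless stops become voiced after a nasal.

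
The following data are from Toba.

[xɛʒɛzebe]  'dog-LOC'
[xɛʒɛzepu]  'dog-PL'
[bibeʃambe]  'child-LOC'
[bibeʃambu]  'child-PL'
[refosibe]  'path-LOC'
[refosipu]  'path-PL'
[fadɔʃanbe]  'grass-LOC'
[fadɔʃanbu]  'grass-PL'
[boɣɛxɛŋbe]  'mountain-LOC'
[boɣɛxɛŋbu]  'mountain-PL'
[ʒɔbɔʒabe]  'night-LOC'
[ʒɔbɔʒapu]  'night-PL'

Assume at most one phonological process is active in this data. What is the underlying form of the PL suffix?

The PL suffix surfaces as [-bu] and [-pu], depending on the final segment of the stem.
The LOC suffix, which begins with [b], is invariant after every stem; so [b] is not altered by any rule here.
So the underlying form is /-pu/, and voiceless stops become voiced after a nasal.

/-pu/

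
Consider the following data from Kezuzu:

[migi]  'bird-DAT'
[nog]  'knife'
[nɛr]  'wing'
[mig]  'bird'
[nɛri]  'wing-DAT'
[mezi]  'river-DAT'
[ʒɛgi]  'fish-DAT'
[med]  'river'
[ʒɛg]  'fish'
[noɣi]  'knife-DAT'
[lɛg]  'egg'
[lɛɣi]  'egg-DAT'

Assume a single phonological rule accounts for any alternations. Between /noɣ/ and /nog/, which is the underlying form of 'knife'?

The stem for 'knife' ends in [g] in [nog] but [ɣ] in [noɣi].
But 'fish' keeps [g] in both environments ([ʒɛg], [ʒɛgi]), so there is no rule changing /g/ to [ɣ] before the DAT suffix.
The underlying segment must be /ɣ/; voiced fricatives become stops word-finally, yielding [g] there.

/noɣ/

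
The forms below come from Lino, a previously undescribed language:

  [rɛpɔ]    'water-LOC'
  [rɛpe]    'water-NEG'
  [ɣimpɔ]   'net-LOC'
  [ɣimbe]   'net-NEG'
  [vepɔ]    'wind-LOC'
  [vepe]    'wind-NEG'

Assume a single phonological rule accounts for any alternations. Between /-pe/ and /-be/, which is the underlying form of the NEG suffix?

The NEG suffix surfaces as [-be] and [-pe], depending on the final segment of the stem.
The LOC suffix, which begins with [p], is invariant after every stem; so [p] is not altered by any rule here.
So the underlying form is /-be/, and voiced stops become voiceless after a vowel.

/-be/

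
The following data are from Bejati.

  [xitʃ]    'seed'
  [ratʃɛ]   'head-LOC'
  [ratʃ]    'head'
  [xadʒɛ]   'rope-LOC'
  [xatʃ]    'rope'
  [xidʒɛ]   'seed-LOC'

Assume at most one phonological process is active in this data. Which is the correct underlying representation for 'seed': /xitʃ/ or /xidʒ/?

/xidʒ/

In [xidʒɛ] and [xitʃ] the final segment of 'seed' alternates: [dʒ] ~ [tʃ].
Compare 'head', with invariant [tʃ] in [ratʃɛ] and [ratʃ]: an analysis with underlying /tʃ/ and a rule producing [dʒ] before the LOC suffix would wrongly predict alternation here too.
The alternation reflects word-final obstruent devoicing: voiced obstruents become voiceless word-finally. /dʒ/ is underlying.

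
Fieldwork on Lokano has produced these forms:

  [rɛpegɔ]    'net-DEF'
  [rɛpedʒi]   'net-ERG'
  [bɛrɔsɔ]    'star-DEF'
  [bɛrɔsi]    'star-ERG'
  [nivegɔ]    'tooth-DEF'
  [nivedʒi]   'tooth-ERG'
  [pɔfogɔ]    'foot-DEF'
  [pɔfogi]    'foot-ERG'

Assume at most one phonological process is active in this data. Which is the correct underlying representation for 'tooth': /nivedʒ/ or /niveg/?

The stem for 'tooth' ends in [g] in [nivegɔ] but [dʒ] in [nivedʒi].
The stem 'foot' ([pɔfogɔ], [pɔfogi]) shows [g] unchanged in both environments, so [g] cannot be basic with [dʒ] derived before the ERG suffix.
The underlying segment must be /dʒ/; palato-alveolar /dʒ/ becomes [g] when no front vowel follows, yielding [g] there.

/nivedʒ/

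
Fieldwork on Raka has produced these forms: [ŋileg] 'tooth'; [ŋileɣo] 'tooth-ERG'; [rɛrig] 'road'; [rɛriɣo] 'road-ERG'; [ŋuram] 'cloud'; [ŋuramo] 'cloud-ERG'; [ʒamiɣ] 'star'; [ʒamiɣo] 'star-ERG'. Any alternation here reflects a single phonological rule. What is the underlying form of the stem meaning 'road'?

/rɛrig/

The stem for 'road' ends in [g] in [rɛrig] but [ɣ] in [rɛriɣo].
Compare 'star', with invariant [ɣ] in [ʒamiɣ] and [ʒamiɣo]: an analysis with underlying /ɣ/ and a rule producing [g] in isolation would wrongly predict alternation here too.
So /g/ is underlying, and a rule of intervocalic spirantization — voiced stops become fricatives between vowels — gives [ɣ].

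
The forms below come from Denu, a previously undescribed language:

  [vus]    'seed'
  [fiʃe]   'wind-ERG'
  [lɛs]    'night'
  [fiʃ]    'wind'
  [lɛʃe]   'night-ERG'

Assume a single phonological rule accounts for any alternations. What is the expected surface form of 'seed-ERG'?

[vuʃe]

In [lɛʃe] and [lɛs] the final segment of 'night' alternates: [ʃ] ~ [s].
But 'wind' keeps [ʃ] in both environments ([fiʃe], [fiʃ]), so there is no rule changing /ʃ/ to [s] in isolation.
Therefore /s/ is basic and [ʃ] is derived by palatalization before a front vowel (/s/ becomes palato-alveolar [ʃ] before a front vowel).
From [vus] the stem 'seed' is /vus/; before a front vowel this yields [vuʃe].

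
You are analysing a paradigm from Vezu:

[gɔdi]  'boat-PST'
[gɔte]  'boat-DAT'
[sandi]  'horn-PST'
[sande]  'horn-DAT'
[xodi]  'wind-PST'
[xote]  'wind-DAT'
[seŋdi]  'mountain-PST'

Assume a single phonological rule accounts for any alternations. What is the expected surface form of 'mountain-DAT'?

[seŋde]

The DAT morpheme has two allomorphs, [-de] and [-te].
The PST suffix, which begins with [d], is invariant after every stem; so [d] is not altered by any rule here.
So the underlying form is /-te/, and voiceless stops become voiced after a nasal.
After 'mountain', which ends in a nasal, the suffix surfaces as [-de], giving [seŋde].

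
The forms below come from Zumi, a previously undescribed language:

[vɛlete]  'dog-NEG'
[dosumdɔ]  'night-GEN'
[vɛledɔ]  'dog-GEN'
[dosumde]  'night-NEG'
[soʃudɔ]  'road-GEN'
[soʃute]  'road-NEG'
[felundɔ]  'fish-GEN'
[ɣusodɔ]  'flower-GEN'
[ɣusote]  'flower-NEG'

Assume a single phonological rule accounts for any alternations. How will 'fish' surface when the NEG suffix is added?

The NEG suffix surfaces as [-de] and [-te], depending on the final segment of the stem.
By contrast the GEN suffix keeps its initial [d] throughout — that segment must be underlying.
The NEG suffix is therefore /-te/ underlyingly, with post-nasal voicing: voiceless stops become voiced after a nasal.
After 'fish', which ends in a nasal, the suffix surfaces as [-de], giving [felunde].

[felunde]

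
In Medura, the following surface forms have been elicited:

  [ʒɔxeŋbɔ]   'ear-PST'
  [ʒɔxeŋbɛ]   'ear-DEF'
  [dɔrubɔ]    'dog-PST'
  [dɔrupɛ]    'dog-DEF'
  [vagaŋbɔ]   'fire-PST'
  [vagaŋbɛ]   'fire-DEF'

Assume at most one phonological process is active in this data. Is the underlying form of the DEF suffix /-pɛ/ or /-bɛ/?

The DEF morpheme has two allomorphs, [-bɛ] and [-pɛ].
The PST suffix, which begins with [b], is invariant after every stem; so [b] is not altered by any rule here.
The DEF suffix is therefore /-pɛ/ underlyingly, with post-nasal voicing: voiceless stops become voiced after a nasal.

/-pɛ/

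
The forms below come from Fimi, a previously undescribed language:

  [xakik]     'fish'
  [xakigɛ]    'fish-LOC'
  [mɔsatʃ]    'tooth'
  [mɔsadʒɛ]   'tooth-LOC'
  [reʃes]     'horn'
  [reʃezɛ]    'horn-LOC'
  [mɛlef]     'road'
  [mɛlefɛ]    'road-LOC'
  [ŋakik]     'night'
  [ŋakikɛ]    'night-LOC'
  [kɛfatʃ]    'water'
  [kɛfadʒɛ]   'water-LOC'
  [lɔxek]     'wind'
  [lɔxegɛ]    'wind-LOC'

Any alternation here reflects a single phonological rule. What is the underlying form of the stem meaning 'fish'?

/xakig/

The stem for 'fish' ends in [k] in [xakik] but [g] in [xakigɛ].
If /k/ were underlying and a rule turned it into [g] before the LOC suffix, 'night' would also alternate; but it has [k] in both [ŋakik] and [ŋakikɛ].
Therefore /g/ is basic and [k] is derived by word-final obstruent devoicing (voiced obstruents become voiceless word-finally).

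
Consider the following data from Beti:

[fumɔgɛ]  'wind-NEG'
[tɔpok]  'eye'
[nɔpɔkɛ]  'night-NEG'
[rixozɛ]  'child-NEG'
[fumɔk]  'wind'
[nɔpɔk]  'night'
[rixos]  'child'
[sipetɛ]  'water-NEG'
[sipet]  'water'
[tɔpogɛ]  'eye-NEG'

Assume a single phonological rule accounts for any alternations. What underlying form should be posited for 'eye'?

In [tɔpok] and [tɔpogɛ] the final segment of 'eye' alternates: [k] ~ [g].
If /k/ were underlying and a rule turned it into [g] before the NEG suffix, 'night' would also alternate; but it has [k] in both [nɔpɔk] and [nɔpɔkɛ].
The underlying segment must be /g/; voiced obstruents become voiceless word-finally, yielding [k] there.

/tɔpog/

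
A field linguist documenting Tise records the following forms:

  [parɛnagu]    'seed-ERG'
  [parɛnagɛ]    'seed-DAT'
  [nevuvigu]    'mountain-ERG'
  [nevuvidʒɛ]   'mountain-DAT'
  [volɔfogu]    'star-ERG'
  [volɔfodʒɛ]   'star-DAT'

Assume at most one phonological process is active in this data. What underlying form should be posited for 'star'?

In [volɔfogu] and [volɔfodʒɛ] the final segment of 'star' alternates: [g] ~ [dʒ].
If /g/ were underlying and a rule turned it into [dʒ] before the DAT suffix, 'seed' would also alternate; but it has [g] in both [parɛnagu] and [parɛnagɛ].
Therefore /dʒ/ is basic and [g] is derived by depalatalization (palato-alveolar /dʒ/ becomes [g] when no front vowel follows).

/volɔfodʒ/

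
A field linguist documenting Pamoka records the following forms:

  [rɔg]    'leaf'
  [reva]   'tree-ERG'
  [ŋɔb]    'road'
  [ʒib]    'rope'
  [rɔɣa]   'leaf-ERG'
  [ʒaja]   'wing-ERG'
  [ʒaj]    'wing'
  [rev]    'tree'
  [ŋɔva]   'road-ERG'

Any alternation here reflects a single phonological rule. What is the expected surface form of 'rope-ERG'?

[ʒiva]

In [ŋɔva] and [ŋɔb] the final segment of 'road' alternates: [v] ~ [b].
The stem 'tree' ([reva], [rev]) shows [v] unchanged in both environments, so [v] cannot be basic with [b] derived in isolation.
Therefore /b/ is basic and [v] is derived by intervocalic spirantization (voiced stops become fricatives between vowels).
The one attested form of 'rope', [ʒib], shows underlying /ʒib/. Applying the same rule between vowels gives [ʒiva].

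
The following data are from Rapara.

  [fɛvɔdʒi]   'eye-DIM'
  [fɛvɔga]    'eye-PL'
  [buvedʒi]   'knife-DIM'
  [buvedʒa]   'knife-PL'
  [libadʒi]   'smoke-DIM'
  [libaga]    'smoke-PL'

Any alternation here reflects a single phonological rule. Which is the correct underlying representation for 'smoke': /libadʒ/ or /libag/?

The stem for 'smoke' ends in [dʒ] in [libadʒi] but [g] in [libaga].
But 'knife' keeps [dʒ] in both environments ([buvedʒi], [buvedʒa]), so there is no rule changing /dʒ/ to [g] before the PL suffix.
So /g/ is underlying, and a rule of palatalization before a front vowel — /g/ becomes palato-alveolar [dʒ] before a front vowel — gives [dʒ].

/libag/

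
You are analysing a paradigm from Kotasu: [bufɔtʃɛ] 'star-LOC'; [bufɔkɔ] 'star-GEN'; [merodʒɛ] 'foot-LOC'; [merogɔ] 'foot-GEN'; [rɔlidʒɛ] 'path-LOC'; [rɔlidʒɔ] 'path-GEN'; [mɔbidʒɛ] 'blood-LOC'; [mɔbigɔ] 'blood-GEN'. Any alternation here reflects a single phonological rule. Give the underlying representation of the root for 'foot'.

In [merodʒɛ] and [merogɔ] the final segment of 'foot' alternates: [dʒ] ~ [g].
But 'path' keeps [dʒ] in both environments ([rɔlidʒɛ], [rɔlidʒɔ]), so there is no rule changing /dʒ/ to [g] before the GEN suffix.
So /g/ is underlying, and a rule of palatalization before a front vowel — /k/ and /g/ become palato-alveolar [tʃ] and [dʒ] before a front vowel — gives [dʒ].

/merog/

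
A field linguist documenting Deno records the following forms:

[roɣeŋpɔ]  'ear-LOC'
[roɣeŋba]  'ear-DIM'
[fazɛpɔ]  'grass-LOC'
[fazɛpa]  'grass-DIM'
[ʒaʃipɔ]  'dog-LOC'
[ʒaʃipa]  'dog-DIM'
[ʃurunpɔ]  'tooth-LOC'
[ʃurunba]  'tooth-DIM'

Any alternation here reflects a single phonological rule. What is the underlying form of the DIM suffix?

/-ba/

The DIM suffix surfaces as [-ba] and [-pa], depending on the final segment of the stem.
By contrast the LOC suffix keeps its initial [p] throughout — that segment must be underlying.
The DIM suffix is therefore /-ba/ underlyingly, with post-vocalic devoicing: voiced stops become voiceless after a vowel.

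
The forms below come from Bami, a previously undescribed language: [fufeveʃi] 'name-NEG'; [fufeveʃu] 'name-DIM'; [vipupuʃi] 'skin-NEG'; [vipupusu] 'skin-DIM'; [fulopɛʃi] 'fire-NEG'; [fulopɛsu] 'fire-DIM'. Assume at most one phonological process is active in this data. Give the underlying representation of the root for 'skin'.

/vipupus/

In [vipupuʃi] and [vipupusu] the final segment of 'skin' alternates: [ʃ] ~ [s].
If /ʃ/ were underlying and a rule turned it into [s] before the DIM suffix, 'name' would also alternate; but it has [ʃ] in both [fufeveʃi] and [fufeveʃu].
The alternation reflects palatalization before a front vowel: /s/ becomes palato-alveolar [ʃ] before a front vowel. /s/ is underlying.
Hence 'skin' is /vipupus/ underlyingly.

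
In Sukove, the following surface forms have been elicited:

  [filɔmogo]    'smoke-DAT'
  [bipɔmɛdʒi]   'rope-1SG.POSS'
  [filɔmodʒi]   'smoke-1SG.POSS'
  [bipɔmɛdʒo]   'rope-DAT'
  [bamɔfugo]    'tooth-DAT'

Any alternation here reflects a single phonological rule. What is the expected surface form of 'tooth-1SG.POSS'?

In [filɔmodʒi] and [filɔmogo] the final segment of 'smoke' alternates: [dʒ] ~ [g].
Compare 'rope', with invariant [dʒ] in [bipɔmɛdʒi] and [bipɔmɛdʒo]: an analysis with underlying /dʒ/ and a rule producing [g] before the DAT suffix would wrongly predict alternation here too.
The alternation reflects palatalization before a front vowel: /g/ becomes palato-alveolar [dʒ] before a front vowel. /g/ is underlying.
The one attested form of 'tooth', [bamɔfugo], shows underlying /bamɔfug/. Applying the same rule before a front vowel gives [bamɔfudʒi].

[bamɔfudʒi]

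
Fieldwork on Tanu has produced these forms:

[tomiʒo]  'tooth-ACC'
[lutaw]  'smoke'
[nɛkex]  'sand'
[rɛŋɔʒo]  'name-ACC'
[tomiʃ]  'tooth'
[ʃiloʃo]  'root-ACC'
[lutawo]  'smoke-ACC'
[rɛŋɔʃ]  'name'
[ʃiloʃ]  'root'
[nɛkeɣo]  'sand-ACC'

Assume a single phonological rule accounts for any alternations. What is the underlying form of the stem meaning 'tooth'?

/tomiʒ/

In [tomiʒo] and [tomiʃ] the final segment of 'tooth' alternates: [ʒ] ~ [ʃ].
Compare 'root', with invariant [ʃ] in [ʃiloʃo] and [ʃiloʃ]: an analysis with underlying /ʃ/ and a rule producing [ʒ] before the ACC suffix would wrongly predict alternation here too.
Therefore /ʒ/ is basic and [ʃ] is derived by word-final obstruent devoicing (voiced obstruents become voiceless word-finally).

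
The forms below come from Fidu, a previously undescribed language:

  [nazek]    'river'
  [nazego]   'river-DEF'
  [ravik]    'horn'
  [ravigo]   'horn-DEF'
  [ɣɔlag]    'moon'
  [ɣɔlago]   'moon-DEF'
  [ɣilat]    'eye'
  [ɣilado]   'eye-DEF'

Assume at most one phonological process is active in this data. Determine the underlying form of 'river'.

In [nazek] and [nazego] the final segment of 'river' alternates: [k] ~ [g].
But 'moon' keeps [g] in both environments ([ɣɔlag], [ɣɔlago]), so there is no rule changing /g/ to [k] in isolation.
The underlying segment must be /k/; voiceless stops become voiced between vowels, yielding [g] there.
Hence 'river' is /nazek/ underlyingly.

/nazek/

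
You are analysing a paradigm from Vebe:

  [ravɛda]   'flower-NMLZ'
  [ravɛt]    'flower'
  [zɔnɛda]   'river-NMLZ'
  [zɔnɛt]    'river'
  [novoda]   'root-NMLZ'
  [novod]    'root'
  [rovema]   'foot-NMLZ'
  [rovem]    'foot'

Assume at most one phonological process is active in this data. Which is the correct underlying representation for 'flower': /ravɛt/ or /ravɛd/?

'flower' shows [d] ~ [t] at the end of the stem ([ravɛda] vs [ravɛt]).
If /d/ were underlying and a rule turned it into [t] in isolation, 'root' would also alternate; but it has [d] in both [novoda] and [novod].
Therefore /t/ is basic and [d] is derived by intervocalic voicing (voiceless stops become voiced between vowels).

/ravɛt/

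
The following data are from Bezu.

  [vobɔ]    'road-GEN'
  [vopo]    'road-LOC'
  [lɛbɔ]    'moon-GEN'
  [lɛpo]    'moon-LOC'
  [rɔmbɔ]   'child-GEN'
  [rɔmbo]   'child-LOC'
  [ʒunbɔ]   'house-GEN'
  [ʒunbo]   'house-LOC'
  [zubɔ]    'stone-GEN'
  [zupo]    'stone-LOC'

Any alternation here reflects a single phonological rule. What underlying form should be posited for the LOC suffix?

/-po/

The LOC morpheme has two allomorphs, [-bo] and [-po].
By contrast the GEN suffix keeps its initial [b] throughout — that segment must be underlying.
So the underlying form is /-po/, and voiceless stops become voiced after a nasal.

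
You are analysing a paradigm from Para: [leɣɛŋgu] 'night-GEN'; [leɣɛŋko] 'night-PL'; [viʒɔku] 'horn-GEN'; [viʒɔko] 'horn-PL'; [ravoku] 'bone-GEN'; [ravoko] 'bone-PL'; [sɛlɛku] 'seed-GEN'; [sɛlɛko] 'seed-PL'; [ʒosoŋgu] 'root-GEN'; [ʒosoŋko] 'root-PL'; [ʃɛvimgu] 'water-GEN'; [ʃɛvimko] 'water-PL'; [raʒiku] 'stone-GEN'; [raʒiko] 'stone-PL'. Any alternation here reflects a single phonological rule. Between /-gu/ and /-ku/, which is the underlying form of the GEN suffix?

/-gu/

The GEN morpheme has two allomorphs, [-gu] and [-ku].
By contrast the PL suffix keeps its initial [k] throughout — that segment must be underlying.
So the underlying form is /-gu/, and voiced stops become voiceless after a vowel.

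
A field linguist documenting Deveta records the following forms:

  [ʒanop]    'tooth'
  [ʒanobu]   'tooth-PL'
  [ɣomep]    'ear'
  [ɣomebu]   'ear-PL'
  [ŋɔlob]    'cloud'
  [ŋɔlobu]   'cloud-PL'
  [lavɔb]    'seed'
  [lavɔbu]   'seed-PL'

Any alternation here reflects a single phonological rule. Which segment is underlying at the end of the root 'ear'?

/p/

In [ɣomep] and [ɣomebu] the final segment of 'ear' alternates: [p] ~ [b].
But 'seed' keeps [b] in both environments ([lavɔb], [lavɔbu]), so there is no rule changing /b/ to [p] in isolation.
The underlying segment must be /p/; voiceless stops become voiced between vowels, yielding [b] there.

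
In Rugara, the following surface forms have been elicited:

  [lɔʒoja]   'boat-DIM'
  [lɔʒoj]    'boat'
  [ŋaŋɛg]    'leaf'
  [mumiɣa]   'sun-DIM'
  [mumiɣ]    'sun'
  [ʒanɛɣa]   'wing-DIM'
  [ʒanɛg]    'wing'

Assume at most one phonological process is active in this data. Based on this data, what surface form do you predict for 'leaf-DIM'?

'wing' shows [ɣ] ~ [g] at the end of the stem ([ʒanɛɣa] vs [ʒanɛg]).
If /ɣ/ were underlying and a rule turned it into [g] in isolation, 'sun' would also alternate; but it has [ɣ] in both [mumiɣa] and [mumiɣ].
The alternation reflects intervocalic spirantization: voiced stops become fricatives between vowels. /g/ is underlying.
The one attested form of 'leaf', [ŋaŋɛg], shows underlying /ŋaŋɛg/. Applying the same rule between vowels gives [ŋaŋɛɣa].

[ŋaŋɛɣa]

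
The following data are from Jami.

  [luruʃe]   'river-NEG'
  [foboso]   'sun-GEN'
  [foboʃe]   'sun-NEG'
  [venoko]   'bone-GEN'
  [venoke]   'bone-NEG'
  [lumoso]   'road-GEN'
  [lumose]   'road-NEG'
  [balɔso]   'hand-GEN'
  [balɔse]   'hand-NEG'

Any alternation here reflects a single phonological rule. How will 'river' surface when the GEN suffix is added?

[luruso]

In [foboso] and [foboʃe] the final segment of 'sun' alternates: [s] ~ [ʃ].
Compare 'road', with invariant [s] in [lumoso] and [lumose]: an analysis with underlying /s/ and a rule producing [ʃ] before the NEG suffix would wrongly predict alternation here too.
Therefore /ʃ/ is basic and [s] is derived by depalatalization (palato-alveolar /ʃ/ becomes [s] when no front vowel follows).
The one attested form of 'river', [luruʃe], shows underlying /luruʃ/. Applying the same rule when no front vowel follows gives [luruso].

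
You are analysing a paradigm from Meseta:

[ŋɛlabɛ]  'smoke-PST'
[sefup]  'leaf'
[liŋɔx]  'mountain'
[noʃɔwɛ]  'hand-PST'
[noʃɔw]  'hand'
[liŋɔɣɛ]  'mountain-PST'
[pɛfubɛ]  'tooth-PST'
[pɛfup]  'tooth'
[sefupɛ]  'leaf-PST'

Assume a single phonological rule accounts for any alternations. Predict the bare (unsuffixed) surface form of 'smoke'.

[ŋɛlap]

In [pɛfubɛ] and [pɛfup] the final segment of 'tooth' alternates: [b] ~ [p].
But 'leaf' keeps [p] in both environments ([sefupɛ], [sefup]), so there is no rule changing /p/ to [b] before the PST suffix.
Therefore /b/ is basic and [p] is derived by word-final obstruent devoicing (voiced obstruents become voiceless word-finally).
The one attested form of 'smoke', [ŋɛlabɛ], shows underlying /ŋɛlab/. Applying the same rule word-finally gives [ŋɛlap].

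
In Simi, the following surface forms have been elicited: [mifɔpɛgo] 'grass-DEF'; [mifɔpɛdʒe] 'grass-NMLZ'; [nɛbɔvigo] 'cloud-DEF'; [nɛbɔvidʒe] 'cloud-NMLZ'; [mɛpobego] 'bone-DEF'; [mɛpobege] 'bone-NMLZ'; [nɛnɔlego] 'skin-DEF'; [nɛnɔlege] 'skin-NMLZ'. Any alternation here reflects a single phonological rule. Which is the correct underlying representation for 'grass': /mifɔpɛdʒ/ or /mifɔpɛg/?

'grass' shows [g] ~ [dʒ] at the end of the stem ([mifɔpɛgo] vs [mifɔpɛdʒe]).
The stem 'bone' ([mɛpobego], [mɛpobege]) shows [g] unchanged in both environments, so [g] cannot be basic with [dʒ] derived before the NMLZ suffix.
The alternation reflects depalatalization: palato-alveolar /dʒ/ becomes [g] when no front vowel follows. /dʒ/ is underlying.

/mifɔpɛdʒ/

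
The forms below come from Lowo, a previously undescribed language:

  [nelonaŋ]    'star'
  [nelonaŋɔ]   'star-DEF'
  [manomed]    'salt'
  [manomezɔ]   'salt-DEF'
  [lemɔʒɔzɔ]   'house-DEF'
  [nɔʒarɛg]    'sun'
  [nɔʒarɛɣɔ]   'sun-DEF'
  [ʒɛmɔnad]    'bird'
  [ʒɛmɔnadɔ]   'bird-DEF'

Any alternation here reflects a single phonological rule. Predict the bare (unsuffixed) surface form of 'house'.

[lemɔʒɔd]

The stem for 'salt' ends in [d] in [manomed] but [z] in [manomezɔ].
If /d/ were underlying and a rule turned it into [z] before the DEF suffix, 'bird' would also alternate; but it has [d] in both [ʒɛmɔnad] and [ʒɛmɔnadɔ].
So /z/ is underlying, and a rule of word-final hardening — voiced fricatives become stops word-finally — gives [d].
The one attested form of 'house', [lemɔʒɔzɔ], shows underlying /lemɔʒɔz/. Applying the same rule word-finally gives [lemɔʒɔd].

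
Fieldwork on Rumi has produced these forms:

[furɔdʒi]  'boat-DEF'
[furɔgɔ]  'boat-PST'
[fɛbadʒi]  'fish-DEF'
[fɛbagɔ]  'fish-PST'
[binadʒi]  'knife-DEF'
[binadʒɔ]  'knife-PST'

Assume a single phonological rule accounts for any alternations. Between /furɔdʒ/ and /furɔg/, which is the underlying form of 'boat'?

/furɔg/

In [furɔdʒi] and [furɔgɔ] the final segment of 'boat' alternates: [dʒ] ~ [g].
The stem 'knife' ([binadʒi], [binadʒɔ]) shows [dʒ] unchanged in both environments, so [dʒ] cannot be basic with [g] derived before the PST suffix.
Therefore /g/ is basic and [dʒ] is derived by palatalization before a front vowel (/g/ becomes palato-alveolar [dʒ] before a front vowel).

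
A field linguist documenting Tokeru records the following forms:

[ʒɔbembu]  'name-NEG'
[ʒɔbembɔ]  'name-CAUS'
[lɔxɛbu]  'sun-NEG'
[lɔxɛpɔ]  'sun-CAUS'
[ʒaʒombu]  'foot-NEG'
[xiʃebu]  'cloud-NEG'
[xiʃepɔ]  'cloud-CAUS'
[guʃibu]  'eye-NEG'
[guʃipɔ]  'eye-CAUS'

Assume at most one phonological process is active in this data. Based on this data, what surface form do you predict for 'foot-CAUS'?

[ʒaʒombɔ]

The CAUS morpheme has two allomorphs, [-bɔ] and [-pɔ].
By contrast the NEG suffix keeps its initial [b] throughout — that segment must be underlying.
The CAUS suffix is therefore /-pɔ/ underlyingly, with post-nasal voicing: voiceless stops become voiced after a nasal.
After 'foot', which ends in a nasal, the suffix surfaces as [-bɔ], giving [ʒaʒombɔ].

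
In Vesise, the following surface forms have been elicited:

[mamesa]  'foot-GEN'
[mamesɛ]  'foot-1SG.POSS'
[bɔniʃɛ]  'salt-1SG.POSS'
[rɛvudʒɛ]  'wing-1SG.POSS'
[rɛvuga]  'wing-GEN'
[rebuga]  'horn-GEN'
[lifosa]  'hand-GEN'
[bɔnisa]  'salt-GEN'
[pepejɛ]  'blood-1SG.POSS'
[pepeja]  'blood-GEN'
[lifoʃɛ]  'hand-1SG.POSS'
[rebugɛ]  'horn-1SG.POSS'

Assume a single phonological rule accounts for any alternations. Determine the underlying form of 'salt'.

/bɔniʃ/

In [bɔnisa] and [bɔniʃɛ] the final segment of 'salt' alternates: [s] ~ [ʃ].
The stem 'foot' ([mamesa], [mamesɛ]) shows [s] unchanged in both environments, so [s] cannot be basic with [ʃ] derived before the 1SG.POSS suffix.
The underlying segment must be /ʃ/; palato-alveolar /dʒ/ and /ʃ/ become [g] and [s] when no front vowel follows, yielding [s] there.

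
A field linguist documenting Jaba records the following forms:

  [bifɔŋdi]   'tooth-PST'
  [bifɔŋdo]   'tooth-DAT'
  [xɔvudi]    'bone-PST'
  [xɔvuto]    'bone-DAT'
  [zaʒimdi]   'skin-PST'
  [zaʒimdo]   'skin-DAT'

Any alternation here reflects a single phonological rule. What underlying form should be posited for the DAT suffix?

/-to/

The DAT morpheme has two allomorphs, [-do] and [-to].
The PST suffix, which begins with [d], is invariant after every stem; so [d] is not altered by any rule here.
So the underlying form is /-to/, and voiceless stops become voiced after a nasal.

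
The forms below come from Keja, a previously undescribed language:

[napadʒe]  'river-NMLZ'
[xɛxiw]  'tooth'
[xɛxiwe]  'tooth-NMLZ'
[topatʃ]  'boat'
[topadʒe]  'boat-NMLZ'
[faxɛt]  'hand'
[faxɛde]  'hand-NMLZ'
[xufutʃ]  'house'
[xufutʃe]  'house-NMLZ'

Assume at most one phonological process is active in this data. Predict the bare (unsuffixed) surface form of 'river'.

[napatʃ]

'boat' shows [tʃ] ~ [dʒ] at the end of the stem ([topatʃ] vs [topadʒe]).
The stem 'house' ([xufutʃ], [xufutʃe]) shows [tʃ] unchanged in both environments, so [tʃ] cannot be basic with [dʒ] derived before the NMLZ suffix.
So /dʒ/ is underlying, and a rule of word-final obstruent devoicing — voiced obstruents become voiceless word-finally — gives [tʃ].
The one attested form of 'river', [napadʒe], shows underlying /napadʒ/. Applying the same rule word-finally gives [napatʃ].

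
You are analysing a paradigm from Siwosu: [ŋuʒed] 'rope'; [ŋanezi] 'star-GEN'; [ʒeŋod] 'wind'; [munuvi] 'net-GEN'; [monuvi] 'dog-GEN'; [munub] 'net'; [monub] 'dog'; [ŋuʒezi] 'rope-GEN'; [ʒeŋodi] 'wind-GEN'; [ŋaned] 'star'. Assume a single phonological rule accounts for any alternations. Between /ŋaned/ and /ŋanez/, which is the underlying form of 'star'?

/ŋanez/

The root 'star' surfaces as [ŋaned] and [ŋanezi], with a stem-final [d] ~ [z] alternation.
The stem 'wind' ([ʒeŋod], [ʒeŋodi]) shows [d] unchanged in both environments, so [d] cannot be basic with [z] derived before the GEN suffix.
The underlying segment must be /z/; voiced fricatives become stops word-finally, yielding [d] there.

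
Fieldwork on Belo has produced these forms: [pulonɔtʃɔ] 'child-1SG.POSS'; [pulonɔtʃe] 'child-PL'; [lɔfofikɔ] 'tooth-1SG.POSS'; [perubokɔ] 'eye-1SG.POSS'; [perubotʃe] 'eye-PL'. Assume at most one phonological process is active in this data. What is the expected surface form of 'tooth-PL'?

The stem for 'eye' ends in [k] in [perubokɔ] but [tʃ] in [perubotʃe].
But 'child' keeps [tʃ] in both environments ([pulonɔtʃɔ], [pulonɔtʃe]), so there is no rule changing /tʃ/ to [k] before the 1SG.POSS suffix.
Therefore /k/ is basic and [tʃ] is derived by palatalization before a front vowel (/k/ becomes palato-alveolar [tʃ] before a front vowel).
The one attested form of 'tooth', [lɔfofikɔ], shows underlying /lɔfofik/. Applying the same rule before a front vowel gives [lɔfofitʃe].

[lɔfofitʃe]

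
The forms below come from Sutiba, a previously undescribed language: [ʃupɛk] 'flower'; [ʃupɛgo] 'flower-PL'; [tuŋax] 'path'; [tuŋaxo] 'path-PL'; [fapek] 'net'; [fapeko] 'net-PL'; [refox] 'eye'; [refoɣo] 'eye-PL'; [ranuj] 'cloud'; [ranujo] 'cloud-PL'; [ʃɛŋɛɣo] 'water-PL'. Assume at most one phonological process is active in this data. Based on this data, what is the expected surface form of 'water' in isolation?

The stem for 'eye' ends in [x] in [refox] but [ɣ] in [refoɣo].
If /x/ were underlying and a rule turned it into [ɣ] before the PL suffix, 'path' would also alternate; but it has [x] in both [tuŋax] and [tuŋaxo].
The underlying segment must be /ɣ/; voiced obstruents become voiceless word-finally, yielding [x] there.
The one attested form of 'water', [ʃɛŋɛɣo], shows underlying /ʃɛŋɛɣ/. Applying the same rule word-finally gives [ʃɛŋɛx].

[ʃɛŋɛx]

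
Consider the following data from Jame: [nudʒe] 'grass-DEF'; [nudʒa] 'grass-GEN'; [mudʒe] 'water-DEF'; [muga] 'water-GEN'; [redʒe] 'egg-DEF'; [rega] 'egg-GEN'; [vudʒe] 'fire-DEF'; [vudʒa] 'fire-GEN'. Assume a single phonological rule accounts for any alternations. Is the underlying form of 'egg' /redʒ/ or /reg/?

The stem for 'egg' ends in [dʒ] in [redʒe] but [g] in [rega].
Compare 'fire', with invariant [dʒ] in [vudʒe] and [vudʒa]: an analysis with underlying /dʒ/ and a rule producing [g] before the GEN suffix would wrongly predict alternation here too.
The alternation reflects palatalization before a front vowel: /g/ becomes palato-alveolar [dʒ] before a front vowel. /g/ is underlying.

/reg/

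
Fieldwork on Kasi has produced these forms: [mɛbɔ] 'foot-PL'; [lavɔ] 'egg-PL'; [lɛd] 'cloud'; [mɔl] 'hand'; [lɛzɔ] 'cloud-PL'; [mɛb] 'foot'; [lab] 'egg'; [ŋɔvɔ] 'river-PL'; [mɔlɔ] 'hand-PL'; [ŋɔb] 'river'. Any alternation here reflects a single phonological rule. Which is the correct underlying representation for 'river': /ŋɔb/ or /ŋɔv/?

/ŋɔv/

The root 'river' surfaces as [ŋɔvɔ] and [ŋɔb], with a stem-final [v] ~ [b] alternation.
But 'foot' keeps [b] in both environments ([mɛbɔ], [mɛb]), so there is no rule changing /b/ to [v] before the PL suffix.
So /v/ is underlying, and a rule of word-final hardening — voiced fricatives become stops word-finally — gives [b].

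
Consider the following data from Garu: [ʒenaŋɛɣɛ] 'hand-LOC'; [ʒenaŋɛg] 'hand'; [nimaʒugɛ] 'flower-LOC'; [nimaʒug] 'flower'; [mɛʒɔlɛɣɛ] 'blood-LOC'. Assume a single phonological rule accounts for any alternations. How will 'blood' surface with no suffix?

In [ʒenaŋɛɣɛ] and [ʒenaŋɛg] the final segment of 'hand' alternates: [ɣ] ~ [g].
But 'flower' keeps [g] in both environments ([nimaʒugɛ], [nimaʒug]), so there is no rule changing /g/ to [ɣ] before the LOC suffix.
So /ɣ/ is underlying, and a rule of word-final hardening — voiced fricatives become stops word-finally — gives [g].
The one attested form of 'blood', [mɛʒɔlɛɣɛ], shows underlying /mɛʒɔlɛɣ/. Applying the same rule word-finally gives [mɛʒɔlɛg].

[mɛʒɔlɛg]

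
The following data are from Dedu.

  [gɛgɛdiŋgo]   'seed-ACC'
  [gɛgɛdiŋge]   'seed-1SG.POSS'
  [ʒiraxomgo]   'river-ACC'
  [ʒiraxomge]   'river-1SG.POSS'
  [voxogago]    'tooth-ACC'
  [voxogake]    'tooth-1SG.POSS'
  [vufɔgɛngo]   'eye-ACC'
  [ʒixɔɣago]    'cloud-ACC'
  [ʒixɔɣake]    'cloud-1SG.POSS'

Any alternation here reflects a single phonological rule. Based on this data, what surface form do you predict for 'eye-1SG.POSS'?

The 1SG.POSS suffix surfaces as [-ge] and [-ke], depending on the final segment of the stem.
By contrast the ACC suffix keeps its initial [g] throughout — that segment must be underlying.
So the underlying form is /-ke/, and voiceless stops become voiced after a nasal.
After 'eye', which ends in a nasal, the suffix surfaces as [-ge], giving [vufɔgɛnge].

[vufɔgɛnge]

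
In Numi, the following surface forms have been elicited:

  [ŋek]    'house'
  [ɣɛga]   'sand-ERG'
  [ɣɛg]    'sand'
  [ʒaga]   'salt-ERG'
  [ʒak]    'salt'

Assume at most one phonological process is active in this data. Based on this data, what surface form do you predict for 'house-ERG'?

[ŋega]

'salt' shows [g] ~ [k] at the end of the stem ([ʒaga] vs [ʒak]).
But 'sand' keeps [g] in both environments ([ɣɛga], [ɣɛg]), so there is no rule changing /g/ to [k] in isolation.
Therefore /k/ is basic and [g] is derived by intervocalic voicing (voiceless stops become voiced between vowels).
From [ŋek] the stem 'house' is /ŋek/; between vowels this yields [ŋega].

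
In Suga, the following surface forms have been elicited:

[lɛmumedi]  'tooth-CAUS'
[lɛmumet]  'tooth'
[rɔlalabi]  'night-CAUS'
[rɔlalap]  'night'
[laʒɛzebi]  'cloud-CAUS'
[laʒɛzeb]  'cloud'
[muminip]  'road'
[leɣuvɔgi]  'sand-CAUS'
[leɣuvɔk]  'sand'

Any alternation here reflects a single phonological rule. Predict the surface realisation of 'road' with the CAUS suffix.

[muminibi]

In [rɔlalabi] and [rɔlalap] the final segment of 'night' alternates: [b] ~ [p].
Compare 'cloud', with invariant [b] in [laʒɛzebi] and [laʒɛzeb]: an analysis with underlying /b/ and a rule producing [p] in isolation would wrongly predict alternation here too.
The alternation reflects intervocalic voicing: voiceless stops become voiced between vowels. /p/ is underlying.
The one attested form of 'road', [muminip], shows underlying /muminip/. Applying the same rule between vowels gives [muminibi].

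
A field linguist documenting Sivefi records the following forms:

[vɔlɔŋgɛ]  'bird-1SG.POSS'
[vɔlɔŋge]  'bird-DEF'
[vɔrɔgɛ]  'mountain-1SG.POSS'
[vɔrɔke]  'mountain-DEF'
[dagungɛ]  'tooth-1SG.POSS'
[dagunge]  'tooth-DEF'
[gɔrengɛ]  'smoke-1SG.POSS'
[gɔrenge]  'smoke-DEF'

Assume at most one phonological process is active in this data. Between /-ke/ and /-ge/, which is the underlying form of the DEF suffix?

The DEF suffix surfaces as [-ge] and [-ke], depending on the final segment of the stem.
By contrast the 1SG.POSS suffix keeps its initial [g] throughout — that segment must be underlying.
So the underlying form is /-ke/, and voiceless stops become voiced after a nasal.

/-ke/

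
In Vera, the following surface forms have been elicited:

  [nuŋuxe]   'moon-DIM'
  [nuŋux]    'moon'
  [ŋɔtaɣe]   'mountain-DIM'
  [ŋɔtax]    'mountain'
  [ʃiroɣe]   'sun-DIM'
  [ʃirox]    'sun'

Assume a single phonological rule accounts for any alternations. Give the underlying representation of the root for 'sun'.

/ʃiroɣ/

'sun' shows [ɣ] ~ [x] at the end of the stem ([ʃiroɣe] vs [ʃirox]).
But 'moon' keeps [x] in both environments ([nuŋuxe], [nuŋux]), so there is no rule changing /x/ to [ɣ] before the DIM suffix.
So /ɣ/ is underlying, and a rule of word-final obstruent devoicing — voiced obstruents become voiceless word-finally — gives [x].
The underlying form of 'sun' is therefore /ʃiroɣ/.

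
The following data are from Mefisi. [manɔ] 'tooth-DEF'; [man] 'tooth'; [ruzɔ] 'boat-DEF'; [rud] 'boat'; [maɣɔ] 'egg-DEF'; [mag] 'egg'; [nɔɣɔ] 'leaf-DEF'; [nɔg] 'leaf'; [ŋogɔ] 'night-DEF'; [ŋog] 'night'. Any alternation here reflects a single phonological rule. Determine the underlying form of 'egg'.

/maɣ/

In [maɣɔ] and [mag] the final segment of 'egg' alternates: [ɣ] ~ [g].
But 'night' keeps [g] in both environments ([ŋogɔ], [ŋog]), so there is no rule changing /g/ to [ɣ] before the DEF suffix.
Therefore /ɣ/ is basic and [g] is derived by word-final hardening (voiced fricatives become stops word-finally).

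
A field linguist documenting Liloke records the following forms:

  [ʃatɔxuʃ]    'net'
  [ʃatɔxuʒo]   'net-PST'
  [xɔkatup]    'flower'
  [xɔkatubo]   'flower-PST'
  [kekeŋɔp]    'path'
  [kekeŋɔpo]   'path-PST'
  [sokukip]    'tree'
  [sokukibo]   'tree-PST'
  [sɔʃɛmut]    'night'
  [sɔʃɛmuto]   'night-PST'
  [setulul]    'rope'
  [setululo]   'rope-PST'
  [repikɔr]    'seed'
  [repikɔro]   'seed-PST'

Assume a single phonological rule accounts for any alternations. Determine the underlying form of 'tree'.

The stem for 'tree' ends in [p] in [sokukip] but [b] in [sokukibo].
But 'path' keeps [p] in both environments ([kekeŋɔp], [kekeŋɔpo]), so there is no rule changing /p/ to [b] before the PST suffix.
Therefore /b/ is basic and [p] is derived by word-final obstruent devoicing (voiced obstruents become voiceless word-finally).

/sokukib/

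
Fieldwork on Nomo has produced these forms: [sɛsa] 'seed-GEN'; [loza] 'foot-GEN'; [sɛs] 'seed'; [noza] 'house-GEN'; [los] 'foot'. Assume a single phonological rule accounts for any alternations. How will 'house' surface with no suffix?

[nos]

The stem for 'foot' ends in [z] in [loza] but [s] in [los].
Compare 'seed', with invariant [s] in [sɛsa] and [sɛs]: an analysis with underlying /s/ and a rule producing [z] before the GEN suffix would wrongly predict alternation here too.
So /z/ is underlying, and a rule of word-final obstruent devoicing — voiced obstruents become voiceless word-finally — gives [s].
The one attested form of 'house', [noza], shows underlying /noz/. Applying the same rule word-finally gives [nos].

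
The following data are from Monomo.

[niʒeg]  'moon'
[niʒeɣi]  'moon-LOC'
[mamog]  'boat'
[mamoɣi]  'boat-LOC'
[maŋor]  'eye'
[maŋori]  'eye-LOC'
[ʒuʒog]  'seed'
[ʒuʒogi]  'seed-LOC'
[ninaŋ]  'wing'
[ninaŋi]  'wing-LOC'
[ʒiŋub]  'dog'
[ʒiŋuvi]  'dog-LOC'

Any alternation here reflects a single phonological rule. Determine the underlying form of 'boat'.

The stem for 'boat' ends in [g] in [mamog] but [ɣ] in [mamoɣi].
The stem 'seed' ([ʒuʒog], [ʒuʒogi]) shows [g] unchanged in both environments, so [g] cannot be basic with [ɣ] derived before the LOC suffix.
Therefore /ɣ/ is basic and [g] is derived by word-final hardening (voiced fricatives become stops word-finally).

/mamoɣ/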